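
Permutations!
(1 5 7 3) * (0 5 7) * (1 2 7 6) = (0 5)(1 6)(2 7 3) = [5, 6, 7, 2, 4, 0, 1, 3]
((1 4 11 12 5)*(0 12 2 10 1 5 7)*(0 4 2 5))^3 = ((0 12 7 4 11 5)(1 2 10))^3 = (0 4)(5 7)(11 12)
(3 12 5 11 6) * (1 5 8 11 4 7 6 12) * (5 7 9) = (1 7 6 3)(4 9 5)(8 11 12) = [0, 7, 2, 1, 9, 4, 3, 6, 11, 5, 10, 12, 8]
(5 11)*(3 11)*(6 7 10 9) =(3 11 5)(6 7 10 9) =[0, 1, 2, 11, 4, 3, 7, 10, 8, 6, 9, 5]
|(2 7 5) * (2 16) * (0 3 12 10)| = 4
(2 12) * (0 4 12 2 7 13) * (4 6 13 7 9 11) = (0 6 13)(4 12 9 11) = [6, 1, 2, 3, 12, 5, 13, 7, 8, 11, 10, 4, 9, 0]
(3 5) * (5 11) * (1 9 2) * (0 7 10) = (0 7 10)(1 9 2)(3 11 5) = [7, 9, 1, 11, 4, 3, 6, 10, 8, 2, 0, 5]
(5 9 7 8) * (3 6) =[0, 1, 2, 6, 4, 9, 3, 8, 5, 7] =(3 6)(5 9 7 8)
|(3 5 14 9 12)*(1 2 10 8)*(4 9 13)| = |(1 2 10 8)(3 5 14 13 4 9 12)| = 28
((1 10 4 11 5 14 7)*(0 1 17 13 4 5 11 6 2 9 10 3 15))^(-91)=((0 1 3 15)(2 9 10 5 14 7 17 13 4 6))^(-91)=(0 1 3 15)(2 6 4 13 17 7 14 5 10 9)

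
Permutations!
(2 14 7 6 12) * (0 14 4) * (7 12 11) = [14, 1, 4, 3, 0, 5, 11, 6, 8, 9, 10, 7, 2, 13, 12] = (0 14 12 2 4)(6 11 7)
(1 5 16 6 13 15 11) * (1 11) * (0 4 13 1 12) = [4, 5, 2, 3, 13, 16, 1, 7, 8, 9, 10, 11, 0, 15, 14, 12, 6] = (0 4 13 15 12)(1 5 16 6)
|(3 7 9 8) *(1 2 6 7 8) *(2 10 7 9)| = |(1 10 7 2 6 9)(3 8)| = 6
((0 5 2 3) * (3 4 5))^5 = ((0 3)(2 4 5))^5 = (0 3)(2 5 4)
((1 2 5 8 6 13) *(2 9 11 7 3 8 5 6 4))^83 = ((1 9 11 7 3 8 4 2 6 13))^83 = (1 7 4 13 11 8 6 9 3 2)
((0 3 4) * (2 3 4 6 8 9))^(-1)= ((0 4)(2 3 6 8 9))^(-1)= (0 4)(2 9 8 6 3)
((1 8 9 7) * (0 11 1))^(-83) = ((0 11 1 8 9 7))^(-83) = (0 11 1 8 9 7)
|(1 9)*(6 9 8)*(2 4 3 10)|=4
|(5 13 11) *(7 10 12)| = 3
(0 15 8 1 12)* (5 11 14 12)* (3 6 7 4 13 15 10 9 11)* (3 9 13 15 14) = (0 10 13 14 12)(1 5 9 11 3 6 7 4 15 8) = [10, 5, 2, 6, 15, 9, 7, 4, 1, 11, 13, 3, 0, 14, 12, 8]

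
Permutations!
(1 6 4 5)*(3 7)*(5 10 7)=(1 6 4 10 7 3 5)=[0, 6, 2, 5, 10, 1, 4, 3, 8, 9, 7]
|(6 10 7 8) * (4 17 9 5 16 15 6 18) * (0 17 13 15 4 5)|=30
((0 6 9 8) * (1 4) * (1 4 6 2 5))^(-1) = (0 8 9 6 1 5 2)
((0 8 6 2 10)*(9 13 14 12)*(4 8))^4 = ((0 4 8 6 2 10)(9 13 14 12))^4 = (14)(0 2 8)(4 10 6)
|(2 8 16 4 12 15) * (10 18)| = |(2 8 16 4 12 15)(10 18)| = 6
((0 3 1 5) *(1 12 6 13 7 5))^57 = (0 3 12 6 13 7 5)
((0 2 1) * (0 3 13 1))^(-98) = ((0 2)(1 3 13))^(-98) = (1 3 13)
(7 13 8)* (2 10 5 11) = [0, 1, 10, 3, 4, 11, 6, 13, 7, 9, 5, 2, 12, 8] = (2 10 5 11)(7 13 8)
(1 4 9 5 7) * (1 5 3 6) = (1 4 9 3 6)(5 7) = [0, 4, 2, 6, 9, 7, 1, 5, 8, 3]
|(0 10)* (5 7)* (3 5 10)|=|(0 3 5 7 10)|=5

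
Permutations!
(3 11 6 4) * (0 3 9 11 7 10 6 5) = (0 3 7 10 6 4 9 11 5) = [3, 1, 2, 7, 9, 0, 4, 10, 8, 11, 6, 5]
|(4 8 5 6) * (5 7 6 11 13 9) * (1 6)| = 20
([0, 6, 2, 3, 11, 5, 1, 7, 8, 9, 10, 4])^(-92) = (11)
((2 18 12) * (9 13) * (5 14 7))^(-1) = (2 12 18)(5 7 14)(9 13)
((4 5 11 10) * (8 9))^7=((4 5 11 10)(8 9))^7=(4 10 11 5)(8 9)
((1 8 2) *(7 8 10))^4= ((1 10 7 8 2))^4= (1 2 8 7 10)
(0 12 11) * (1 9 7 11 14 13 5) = (0 12 14 13 5 1 9 7 11) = [12, 9, 2, 3, 4, 1, 6, 11, 8, 7, 10, 0, 14, 5, 13]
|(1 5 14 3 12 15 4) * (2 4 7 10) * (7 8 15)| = |(1 5 14 3 12 7 10 2 4)(8 15)| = 18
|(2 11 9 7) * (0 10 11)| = |(0 10 11 9 7 2)| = 6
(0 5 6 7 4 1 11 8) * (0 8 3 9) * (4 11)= (0 5 6 7 11 3 9)(1 4)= [5, 4, 2, 9, 1, 6, 7, 11, 8, 0, 10, 3]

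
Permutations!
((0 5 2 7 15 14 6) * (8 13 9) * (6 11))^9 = (0 5 2 7 15 14 11 6)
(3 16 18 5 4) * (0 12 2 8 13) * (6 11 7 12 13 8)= (0 13)(2 6 11 7 12)(3 16 18 5 4)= [13, 1, 6, 16, 3, 4, 11, 12, 8, 9, 10, 7, 2, 0, 14, 15, 18, 17, 5]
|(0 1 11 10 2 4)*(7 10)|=7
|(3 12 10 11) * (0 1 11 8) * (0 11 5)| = 15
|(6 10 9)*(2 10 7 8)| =|(2 10 9 6 7 8)| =6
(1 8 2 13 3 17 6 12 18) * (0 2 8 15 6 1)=(0 2 13 3 17 1 15 6 12 18)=[2, 15, 13, 17, 4, 5, 12, 7, 8, 9, 10, 11, 18, 3, 14, 6, 16, 1, 0]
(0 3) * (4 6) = (0 3)(4 6) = [3, 1, 2, 0, 6, 5, 4]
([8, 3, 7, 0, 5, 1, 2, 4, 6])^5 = (0 4 8 5 6 1 2 3 7)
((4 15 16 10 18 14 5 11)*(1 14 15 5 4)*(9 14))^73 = (1 9 14 4 5 11)(10 18 15 16)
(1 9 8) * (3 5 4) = (1 9 8)(3 5 4) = [0, 9, 2, 5, 3, 4, 6, 7, 1, 8]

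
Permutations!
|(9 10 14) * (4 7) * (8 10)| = 4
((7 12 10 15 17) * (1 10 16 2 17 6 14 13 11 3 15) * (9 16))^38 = ((1 10)(2 17 7 12 9 16)(3 15 6 14 13 11))^38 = (2 7 9)(3 6 13)(11 15 14)(12 16 17)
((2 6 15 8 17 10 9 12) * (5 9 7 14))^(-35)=((2 6 15 8 17 10 7 14 5 9 12))^(-35)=(2 9 14 10 8 6 12 5 7 17 15)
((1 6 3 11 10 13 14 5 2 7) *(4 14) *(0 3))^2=((0 3 11 10 13 4 14 5 2 7 1 6))^2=(0 11 13 14 2 1)(3 10 4 5 7 6)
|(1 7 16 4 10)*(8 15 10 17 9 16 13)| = 12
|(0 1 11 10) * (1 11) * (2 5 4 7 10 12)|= 8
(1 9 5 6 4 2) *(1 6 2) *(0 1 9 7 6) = (0 1 7 6 4 9 5 2) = [1, 7, 0, 3, 9, 2, 4, 6, 8, 5]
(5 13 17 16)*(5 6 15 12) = (5 13 17 16 6 15 12) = [0, 1, 2, 3, 4, 13, 15, 7, 8, 9, 10, 11, 5, 17, 14, 12, 6, 16]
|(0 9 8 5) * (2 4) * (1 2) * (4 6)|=4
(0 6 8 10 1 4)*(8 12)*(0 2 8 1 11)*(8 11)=(0 6 12 1 4 2 11)(8 10)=[6, 4, 11, 3, 2, 5, 12, 7, 10, 9, 8, 0, 1]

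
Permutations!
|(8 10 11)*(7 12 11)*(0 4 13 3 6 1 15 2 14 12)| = 14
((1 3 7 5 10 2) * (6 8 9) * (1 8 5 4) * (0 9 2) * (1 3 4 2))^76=(0 9 6 5 10)(1 2 3)(4 8 7)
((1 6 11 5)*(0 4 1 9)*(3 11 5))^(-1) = ((0 4 1 6 5 9)(3 11))^(-1) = (0 9 5 6 1 4)(3 11)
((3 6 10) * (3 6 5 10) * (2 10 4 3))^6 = (10)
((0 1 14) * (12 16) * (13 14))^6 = (16)(0 13)(1 14)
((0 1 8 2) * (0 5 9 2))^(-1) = (0 8 1)(2 9 5)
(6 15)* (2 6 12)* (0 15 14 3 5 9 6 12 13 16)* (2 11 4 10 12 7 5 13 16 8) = [15, 1, 7, 13, 10, 9, 14, 5, 2, 6, 12, 4, 11, 8, 3, 16, 0] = (0 15 16)(2 7 5 9 6 14 3 13 8)(4 10 12 11)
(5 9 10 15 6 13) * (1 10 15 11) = (1 10 11)(5 9 15 6 13) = [0, 10, 2, 3, 4, 9, 13, 7, 8, 15, 11, 1, 12, 5, 14, 6]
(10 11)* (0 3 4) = (0 3 4)(10 11) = [3, 1, 2, 4, 0, 5, 6, 7, 8, 9, 11, 10]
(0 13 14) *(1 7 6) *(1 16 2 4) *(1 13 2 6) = [2, 7, 4, 3, 13, 5, 16, 1, 8, 9, 10, 11, 12, 14, 0, 15, 6] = (0 2 4 13 14)(1 7)(6 16)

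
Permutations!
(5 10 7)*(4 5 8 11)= [0, 1, 2, 3, 5, 10, 6, 8, 11, 9, 7, 4]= (4 5 10 7 8 11)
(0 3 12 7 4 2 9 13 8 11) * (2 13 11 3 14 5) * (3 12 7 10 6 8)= (0 14 5 2 9 11)(3 7 4 13)(6 8 12 10)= [14, 1, 9, 7, 13, 2, 8, 4, 12, 11, 6, 0, 10, 3, 5]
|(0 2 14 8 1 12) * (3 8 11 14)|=6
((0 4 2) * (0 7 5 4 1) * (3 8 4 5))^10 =((0 1)(2 7 3 8 4))^10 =(8)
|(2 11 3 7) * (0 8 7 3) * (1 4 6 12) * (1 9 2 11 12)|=12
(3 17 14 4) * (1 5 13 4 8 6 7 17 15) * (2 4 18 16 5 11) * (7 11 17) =(1 17 14 8 6 11 2 4 3 15)(5 13 18 16) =[0, 17, 4, 15, 3, 13, 11, 7, 6, 9, 10, 2, 12, 18, 8, 1, 5, 14, 16]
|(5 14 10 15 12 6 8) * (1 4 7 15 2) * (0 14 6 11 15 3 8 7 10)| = |(0 14)(1 4 10 2)(3 8 5 6 7)(11 15 12)| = 60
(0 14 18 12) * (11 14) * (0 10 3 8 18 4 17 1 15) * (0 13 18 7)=[11, 15, 2, 8, 17, 5, 6, 0, 7, 9, 3, 14, 10, 18, 4, 13, 16, 1, 12]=(0 11 14 4 17 1 15 13 18 12 10 3 8 7)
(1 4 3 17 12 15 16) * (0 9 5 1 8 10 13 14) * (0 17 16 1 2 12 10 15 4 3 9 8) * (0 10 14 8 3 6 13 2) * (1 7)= [3, 6, 12, 16, 9, 0, 13, 1, 15, 5, 2, 11, 4, 8, 17, 7, 10, 14]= (0 3 16 10 2 12 4 9 5)(1 6 13 8 15 7)(14 17)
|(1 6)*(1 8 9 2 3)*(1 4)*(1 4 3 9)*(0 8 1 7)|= |(0 8 7)(1 6)(2 9)|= 6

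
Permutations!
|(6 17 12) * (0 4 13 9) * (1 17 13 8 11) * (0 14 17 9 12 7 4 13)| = 8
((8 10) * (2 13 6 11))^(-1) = (2 11 6 13)(8 10)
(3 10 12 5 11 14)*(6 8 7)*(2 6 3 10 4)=[0, 1, 6, 4, 2, 11, 8, 3, 7, 9, 12, 14, 5, 13, 10]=(2 6 8 7 3 4)(5 11 14 10 12)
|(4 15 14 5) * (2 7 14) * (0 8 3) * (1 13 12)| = 6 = |(0 8 3)(1 13 12)(2 7 14 5 4 15)|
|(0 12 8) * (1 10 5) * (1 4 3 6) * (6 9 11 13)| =9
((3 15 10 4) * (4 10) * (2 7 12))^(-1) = ((2 7 12)(3 15 4))^(-1) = (2 12 7)(3 4 15)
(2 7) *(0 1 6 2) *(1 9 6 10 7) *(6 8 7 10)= [9, 6, 1, 3, 4, 5, 2, 0, 7, 8, 10]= (10)(0 9 8 7)(1 6 2)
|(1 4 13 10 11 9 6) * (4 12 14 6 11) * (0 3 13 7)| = |(0 3 13 10 4 7)(1 12 14 6)(9 11)| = 12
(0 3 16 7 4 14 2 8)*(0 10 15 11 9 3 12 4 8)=(0 12 4 14 2)(3 16 7 8 10 15 11 9)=[12, 1, 0, 16, 14, 5, 6, 8, 10, 3, 15, 9, 4, 13, 2, 11, 7]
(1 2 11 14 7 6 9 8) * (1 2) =(2 11 14 7 6 9 8) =[0, 1, 11, 3, 4, 5, 9, 6, 2, 8, 10, 14, 12, 13, 7]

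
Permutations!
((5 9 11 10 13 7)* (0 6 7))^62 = ((0 6 7 5 9 11 10 13))^62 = (0 10 9 7)(5 6 13 11)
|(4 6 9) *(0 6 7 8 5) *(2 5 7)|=6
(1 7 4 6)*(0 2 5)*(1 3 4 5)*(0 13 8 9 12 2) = (1 7 5 13 8 9 12 2)(3 4 6) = [0, 7, 1, 4, 6, 13, 3, 5, 9, 12, 10, 11, 2, 8]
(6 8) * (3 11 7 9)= (3 11 7 9)(6 8)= [0, 1, 2, 11, 4, 5, 8, 9, 6, 3, 10, 7]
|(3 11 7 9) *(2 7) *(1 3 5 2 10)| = |(1 3 11 10)(2 7 9 5)| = 4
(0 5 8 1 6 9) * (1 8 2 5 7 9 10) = (0 7 9)(1 6 10)(2 5) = [7, 6, 5, 3, 4, 2, 10, 9, 8, 0, 1]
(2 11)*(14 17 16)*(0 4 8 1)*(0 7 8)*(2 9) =[4, 7, 11, 3, 0, 5, 6, 8, 1, 2, 10, 9, 12, 13, 17, 15, 14, 16] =(0 4)(1 7 8)(2 11 9)(14 17 16)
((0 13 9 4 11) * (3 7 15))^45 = (15)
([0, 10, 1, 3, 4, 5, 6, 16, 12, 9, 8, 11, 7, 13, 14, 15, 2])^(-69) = [0, 10, 1, 3, 4, 5, 6, 16, 12, 9, 8, 11, 7, 13, 14, 15, 2]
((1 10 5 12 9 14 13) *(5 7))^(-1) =((1 10 7 5 12 9 14 13))^(-1) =(1 13 14 9 12 5 7 10)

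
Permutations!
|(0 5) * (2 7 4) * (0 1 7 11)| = |(0 5 1 7 4 2 11)| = 7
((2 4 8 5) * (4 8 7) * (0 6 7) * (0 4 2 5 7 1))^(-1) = ((0 6 1)(2 8 7))^(-1) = (0 1 6)(2 7 8)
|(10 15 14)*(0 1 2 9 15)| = |(0 1 2 9 15 14 10)| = 7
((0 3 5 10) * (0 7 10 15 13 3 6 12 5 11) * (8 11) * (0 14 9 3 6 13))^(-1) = ((0 13 6 12 5 15)(3 8 11 14 9)(7 10))^(-1) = (0 15 5 12 6 13)(3 9 14 11 8)(7 10)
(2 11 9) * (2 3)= (2 11 9 3)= [0, 1, 11, 2, 4, 5, 6, 7, 8, 3, 10, 9]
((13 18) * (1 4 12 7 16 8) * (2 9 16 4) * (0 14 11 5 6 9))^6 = ((0 14 11 5 6 9 16 8 1 2)(4 12 7)(13 18))^6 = (18)(0 16 11 1 6)(2 9 14 8 5)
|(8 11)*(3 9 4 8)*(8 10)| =6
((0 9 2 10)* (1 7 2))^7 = ((0 9 1 7 2 10))^7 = (0 9 1 7 2 10)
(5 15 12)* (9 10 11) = [0, 1, 2, 3, 4, 15, 6, 7, 8, 10, 11, 9, 5, 13, 14, 12] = (5 15 12)(9 10 11)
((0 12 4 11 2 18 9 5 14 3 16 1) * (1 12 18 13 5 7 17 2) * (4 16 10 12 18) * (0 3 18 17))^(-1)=(0 7 9 18 14 5 13 2 17 16 12 10 3 1 11 4)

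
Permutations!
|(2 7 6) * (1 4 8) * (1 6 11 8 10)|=15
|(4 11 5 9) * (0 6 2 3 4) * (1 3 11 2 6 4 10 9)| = 9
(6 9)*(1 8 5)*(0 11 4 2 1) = (0 11 4 2 1 8 5)(6 9) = [11, 8, 1, 3, 2, 0, 9, 7, 5, 6, 10, 4]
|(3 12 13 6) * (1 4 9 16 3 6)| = |(1 4 9 16 3 12 13)| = 7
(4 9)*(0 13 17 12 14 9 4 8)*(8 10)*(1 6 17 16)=[13, 6, 2, 3, 4, 5, 17, 7, 0, 10, 8, 11, 14, 16, 9, 15, 1, 12]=(0 13 16 1 6 17 12 14 9 10 8)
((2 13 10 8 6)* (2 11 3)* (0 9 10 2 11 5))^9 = (0 8)(2 13)(3 11)(5 10)(6 9)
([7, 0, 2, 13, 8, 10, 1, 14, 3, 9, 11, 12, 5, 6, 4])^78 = [13, 3, 2, 14, 0, 11, 8, 6, 7, 9, 12, 5, 10, 4, 1]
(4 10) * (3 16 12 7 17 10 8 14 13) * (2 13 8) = (2 13 3 16 12 7 17 10 4)(8 14) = [0, 1, 13, 16, 2, 5, 6, 17, 14, 9, 4, 11, 7, 3, 8, 15, 12, 10]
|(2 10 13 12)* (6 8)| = 4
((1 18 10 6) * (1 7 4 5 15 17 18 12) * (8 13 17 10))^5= ((1 12)(4 5 15 10 6 7)(8 13 17 18))^5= (1 12)(4 7 6 10 15 5)(8 13 17 18)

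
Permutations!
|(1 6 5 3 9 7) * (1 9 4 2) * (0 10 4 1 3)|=8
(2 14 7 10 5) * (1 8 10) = [0, 8, 14, 3, 4, 2, 6, 1, 10, 9, 5, 11, 12, 13, 7] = (1 8 10 5 2 14 7)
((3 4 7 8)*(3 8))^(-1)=((8)(3 4 7))^(-1)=(8)(3 7 4)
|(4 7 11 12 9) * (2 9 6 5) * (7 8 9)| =6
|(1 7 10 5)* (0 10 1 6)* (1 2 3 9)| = 20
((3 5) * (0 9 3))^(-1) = (0 5 3 9)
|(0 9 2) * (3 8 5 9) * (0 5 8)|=|(0 3)(2 5 9)|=6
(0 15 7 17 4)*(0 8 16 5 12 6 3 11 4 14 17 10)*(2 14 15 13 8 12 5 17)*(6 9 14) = (0 13 8 16 17 15 7 10)(2 6 3 11 4 12 9 14) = [13, 1, 6, 11, 12, 5, 3, 10, 16, 14, 0, 4, 9, 8, 2, 7, 17, 15]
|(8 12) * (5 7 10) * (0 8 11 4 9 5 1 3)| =11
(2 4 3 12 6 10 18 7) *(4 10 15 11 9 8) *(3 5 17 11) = [0, 1, 10, 12, 5, 17, 15, 2, 4, 8, 18, 9, 6, 13, 14, 3, 16, 11, 7] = (2 10 18 7)(3 12 6 15)(4 5 17 11 9 8)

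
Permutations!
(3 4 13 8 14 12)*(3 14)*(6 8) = (3 4 13 6 8)(12 14) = [0, 1, 2, 4, 13, 5, 8, 7, 3, 9, 10, 11, 14, 6, 12]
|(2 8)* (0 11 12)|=6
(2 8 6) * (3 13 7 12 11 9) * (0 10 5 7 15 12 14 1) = (0 10 5 7 14 1)(2 8 6)(3 13 15 12 11 9) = [10, 0, 8, 13, 4, 7, 2, 14, 6, 3, 5, 9, 11, 15, 1, 12]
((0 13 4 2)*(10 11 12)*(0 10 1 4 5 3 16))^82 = ((0 13 5 3 16)(1 4 2 10 11 12))^82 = (0 5 16 13 3)(1 11 2)(4 12 10)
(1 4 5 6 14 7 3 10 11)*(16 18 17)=[0, 4, 2, 10, 5, 6, 14, 3, 8, 9, 11, 1, 12, 13, 7, 15, 18, 16, 17]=(1 4 5 6 14 7 3 10 11)(16 18 17)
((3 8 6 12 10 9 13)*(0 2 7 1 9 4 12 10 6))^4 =(0 9)(1 8)(2 13)(3 7)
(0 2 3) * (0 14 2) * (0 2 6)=[2, 1, 3, 14, 4, 5, 0, 7, 8, 9, 10, 11, 12, 13, 6]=(0 2 3 14 6)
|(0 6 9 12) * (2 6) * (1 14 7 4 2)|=|(0 1 14 7 4 2 6 9 12)|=9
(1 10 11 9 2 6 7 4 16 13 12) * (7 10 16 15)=(1 16 13 12)(2 6 10 11 9)(4 15 7)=[0, 16, 6, 3, 15, 5, 10, 4, 8, 2, 11, 9, 1, 12, 14, 7, 13]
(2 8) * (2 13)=[0, 1, 8, 3, 4, 5, 6, 7, 13, 9, 10, 11, 12, 2]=(2 8 13)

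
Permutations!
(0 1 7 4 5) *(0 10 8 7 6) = [1, 6, 2, 3, 5, 10, 0, 4, 7, 9, 8] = (0 1 6)(4 5 10 8 7)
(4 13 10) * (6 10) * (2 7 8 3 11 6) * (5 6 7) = (2 5 6 10 4 13)(3 11 7 8) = [0, 1, 5, 11, 13, 6, 10, 8, 3, 9, 4, 7, 12, 2]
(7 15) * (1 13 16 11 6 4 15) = (1 13 16 11 6 4 15 7) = [0, 13, 2, 3, 15, 5, 4, 1, 8, 9, 10, 6, 12, 16, 14, 7, 11]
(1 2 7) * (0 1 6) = (0 1 2 7 6) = [1, 2, 7, 3, 4, 5, 0, 6]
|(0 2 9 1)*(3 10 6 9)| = 7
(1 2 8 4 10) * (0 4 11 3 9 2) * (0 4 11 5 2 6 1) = (0 11 3 9 6 1 4 10)(2 8 5) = [11, 4, 8, 9, 10, 2, 1, 7, 5, 6, 0, 3]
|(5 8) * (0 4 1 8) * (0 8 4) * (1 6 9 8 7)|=|(1 4 6 9 8 5 7)|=7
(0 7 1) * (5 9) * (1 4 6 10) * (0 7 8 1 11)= (0 8 1 7 4 6 10 11)(5 9)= [8, 7, 2, 3, 6, 9, 10, 4, 1, 5, 11, 0]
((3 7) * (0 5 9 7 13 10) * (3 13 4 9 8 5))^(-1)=(0 10 13 7 9 4 3)(5 8)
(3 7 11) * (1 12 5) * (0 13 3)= (0 13 3 7 11)(1 12 5)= [13, 12, 2, 7, 4, 1, 6, 11, 8, 9, 10, 0, 5, 3]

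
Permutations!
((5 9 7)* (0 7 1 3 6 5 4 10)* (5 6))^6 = ((0 7 4 10)(1 3 5 9))^6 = (0 4)(1 5)(3 9)(7 10)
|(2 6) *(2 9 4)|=4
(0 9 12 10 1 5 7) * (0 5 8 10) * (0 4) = (0 9 12 4)(1 8 10)(5 7) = [9, 8, 2, 3, 0, 7, 6, 5, 10, 12, 1, 11, 4]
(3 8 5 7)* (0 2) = (0 2)(3 8 5 7) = [2, 1, 0, 8, 4, 7, 6, 3, 5]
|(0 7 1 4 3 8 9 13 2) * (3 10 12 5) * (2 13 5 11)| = 8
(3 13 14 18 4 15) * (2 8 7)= [0, 1, 8, 13, 15, 5, 6, 2, 7, 9, 10, 11, 12, 14, 18, 3, 16, 17, 4]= (2 8 7)(3 13 14 18 4 15)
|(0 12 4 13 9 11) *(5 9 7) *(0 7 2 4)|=12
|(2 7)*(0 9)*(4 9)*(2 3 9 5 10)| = |(0 4 5 10 2 7 3 9)| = 8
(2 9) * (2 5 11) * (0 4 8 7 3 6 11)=(0 4 8 7 3 6 11 2 9 5)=[4, 1, 9, 6, 8, 0, 11, 3, 7, 5, 10, 2]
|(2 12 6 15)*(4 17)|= 4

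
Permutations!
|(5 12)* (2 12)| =3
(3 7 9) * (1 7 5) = (1 7 9 3 5) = [0, 7, 2, 5, 4, 1, 6, 9, 8, 3]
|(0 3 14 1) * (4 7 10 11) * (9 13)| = |(0 3 14 1)(4 7 10 11)(9 13)| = 4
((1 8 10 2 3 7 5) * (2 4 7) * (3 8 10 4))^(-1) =((1 10 3 2 8 4 7 5))^(-1) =(1 5 7 4 8 2 3 10)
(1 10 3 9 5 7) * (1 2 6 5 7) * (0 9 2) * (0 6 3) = (0 9 7 6 5 1 10)(2 3) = [9, 10, 3, 2, 4, 1, 5, 6, 8, 7, 0]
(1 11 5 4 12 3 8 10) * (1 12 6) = (1 11 5 4 6)(3 8 10 12) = [0, 11, 2, 8, 6, 4, 1, 7, 10, 9, 12, 5, 3]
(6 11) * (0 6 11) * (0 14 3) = [6, 1, 2, 0, 4, 5, 14, 7, 8, 9, 10, 11, 12, 13, 3] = (0 6 14 3)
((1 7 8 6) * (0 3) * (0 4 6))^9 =(0 4 1 8 3 6 7)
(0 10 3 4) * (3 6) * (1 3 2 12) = [10, 3, 12, 4, 0, 5, 2, 7, 8, 9, 6, 11, 1] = (0 10 6 2 12 1 3 4)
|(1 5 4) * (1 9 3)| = |(1 5 4 9 3)| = 5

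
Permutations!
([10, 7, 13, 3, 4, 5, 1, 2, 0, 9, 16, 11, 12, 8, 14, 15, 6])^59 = [7, 0, 16, 3, 4, 5, 8, 10, 1, 9, 2, 11, 12, 6, 14, 15, 13]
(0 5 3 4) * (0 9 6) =(0 5 3 4 9 6) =[5, 1, 2, 4, 9, 3, 0, 7, 8, 6]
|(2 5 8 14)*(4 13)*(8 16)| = |(2 5 16 8 14)(4 13)| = 10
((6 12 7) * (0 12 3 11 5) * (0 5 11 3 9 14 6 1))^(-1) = (0 1 7 12)(6 14 9)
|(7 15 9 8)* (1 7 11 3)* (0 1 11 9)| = |(0 1 7 15)(3 11)(8 9)| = 4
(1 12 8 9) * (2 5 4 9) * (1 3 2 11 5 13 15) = (1 12 8 11 5 4 9 3 2 13 15) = [0, 12, 13, 2, 9, 4, 6, 7, 11, 3, 10, 5, 8, 15, 14, 1]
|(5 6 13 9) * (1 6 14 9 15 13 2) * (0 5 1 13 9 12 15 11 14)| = 18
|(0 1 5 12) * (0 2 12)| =6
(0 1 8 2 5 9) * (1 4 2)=(0 4 2 5 9)(1 8)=[4, 8, 5, 3, 2, 9, 6, 7, 1, 0]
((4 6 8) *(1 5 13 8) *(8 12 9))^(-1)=(1 6 4 8 9 12 13 5)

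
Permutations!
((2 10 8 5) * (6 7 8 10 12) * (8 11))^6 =(2 5 8 11 7 6 12)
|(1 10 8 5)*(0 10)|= 5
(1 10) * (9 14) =(1 10)(9 14) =[0, 10, 2, 3, 4, 5, 6, 7, 8, 14, 1, 11, 12, 13, 9]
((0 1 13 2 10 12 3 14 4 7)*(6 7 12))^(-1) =(0 7 6 10 2 13 1)(3 12 4 14)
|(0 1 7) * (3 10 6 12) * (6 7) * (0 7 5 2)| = 8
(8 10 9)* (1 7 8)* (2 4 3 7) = (1 2 4 3 7 8 10 9) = [0, 2, 4, 7, 3, 5, 6, 8, 10, 1, 9]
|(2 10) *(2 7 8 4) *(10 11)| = 6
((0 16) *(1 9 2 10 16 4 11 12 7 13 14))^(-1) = (0 16 10 2 9 1 14 13 7 12 11 4)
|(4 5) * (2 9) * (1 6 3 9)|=|(1 6 3 9 2)(4 5)|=10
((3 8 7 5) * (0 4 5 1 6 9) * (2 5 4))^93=((0 2 5 3 8 7 1 6 9))^93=(0 3 1)(2 8 6)(5 7 9)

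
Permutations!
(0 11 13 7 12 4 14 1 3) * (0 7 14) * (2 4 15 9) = (0 11 13 14 1 3 7 12 15 9 2 4) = [11, 3, 4, 7, 0, 5, 6, 12, 8, 2, 10, 13, 15, 14, 1, 9]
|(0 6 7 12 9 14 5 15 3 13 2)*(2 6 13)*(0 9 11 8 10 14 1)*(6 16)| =|(0 13 16 6 7 12 11 8 10 14 5 15 3 2 9 1)| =16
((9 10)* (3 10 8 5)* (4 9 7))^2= (3 7 9 5 10 4 8)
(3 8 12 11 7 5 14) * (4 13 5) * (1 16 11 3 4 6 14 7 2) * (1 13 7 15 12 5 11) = (1 16)(2 13 11)(3 8 5 15 12)(4 7 6 14) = [0, 16, 13, 8, 7, 15, 14, 6, 5, 9, 10, 2, 3, 11, 4, 12, 1]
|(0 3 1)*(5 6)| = 6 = |(0 3 1)(5 6)|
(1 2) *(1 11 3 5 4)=(1 2 11 3 5 4)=[0, 2, 11, 5, 1, 4, 6, 7, 8, 9, 10, 3]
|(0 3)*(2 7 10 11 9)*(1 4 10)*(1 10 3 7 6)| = |(0 7 10 11 9 2 6 1 4 3)| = 10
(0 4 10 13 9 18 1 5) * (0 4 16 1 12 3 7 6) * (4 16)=(0 4 10 13 9 18 12 3 7 6)(1 5 16)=[4, 5, 2, 7, 10, 16, 0, 6, 8, 18, 13, 11, 3, 9, 14, 15, 1, 17, 12]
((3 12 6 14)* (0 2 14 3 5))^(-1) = ((0 2 14 5)(3 12 6))^(-1) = (0 5 14 2)(3 6 12)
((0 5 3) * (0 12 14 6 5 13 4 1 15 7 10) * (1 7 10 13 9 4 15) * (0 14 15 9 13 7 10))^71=((0 13 9 4 10 14 6 5 3 12 15))^71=(0 14 15 10 12 4 3 9 5 13 6)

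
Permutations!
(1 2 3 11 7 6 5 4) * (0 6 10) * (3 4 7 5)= (0 6 3 11 5 7 10)(1 2 4)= [6, 2, 4, 11, 1, 7, 3, 10, 8, 9, 0, 5]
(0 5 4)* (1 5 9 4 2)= (0 9 4)(1 5 2)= [9, 5, 1, 3, 0, 2, 6, 7, 8, 4]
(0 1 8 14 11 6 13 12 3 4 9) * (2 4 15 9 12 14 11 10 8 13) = (0 1 13 14 10 8 11 6 2 4 12 3 15 9) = [1, 13, 4, 15, 12, 5, 2, 7, 11, 0, 8, 6, 3, 14, 10, 9]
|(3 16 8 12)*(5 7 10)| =12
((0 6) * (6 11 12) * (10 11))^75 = ((0 10 11 12 6))^75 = (12)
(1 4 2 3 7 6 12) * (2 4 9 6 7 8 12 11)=(1 9 6 11 2 3 8 12)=[0, 9, 3, 8, 4, 5, 11, 7, 12, 6, 10, 2, 1]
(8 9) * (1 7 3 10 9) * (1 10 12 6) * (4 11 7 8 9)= [0, 8, 2, 12, 11, 5, 1, 3, 10, 9, 4, 7, 6]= (1 8 10 4 11 7 3 12 6)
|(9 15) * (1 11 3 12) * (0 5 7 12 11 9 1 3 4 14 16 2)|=|(0 5 7 12 3 11 4 14 16 2)(1 9 15)|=30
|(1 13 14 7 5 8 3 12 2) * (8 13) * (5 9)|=|(1 8 3 12 2)(5 13 14 7 9)|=5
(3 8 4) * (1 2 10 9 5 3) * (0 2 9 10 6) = [2, 9, 6, 8, 1, 3, 0, 7, 4, 5, 10] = (10)(0 2 6)(1 9 5 3 8 4)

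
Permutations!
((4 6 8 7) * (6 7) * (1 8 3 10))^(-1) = ((1 8 6 3 10)(4 7))^(-1) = (1 10 3 6 8)(4 7)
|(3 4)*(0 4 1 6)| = 5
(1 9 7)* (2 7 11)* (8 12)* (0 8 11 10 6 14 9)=(0 8 12 11 2 7 1)(6 14 9 10)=[8, 0, 7, 3, 4, 5, 14, 1, 12, 10, 6, 2, 11, 13, 9]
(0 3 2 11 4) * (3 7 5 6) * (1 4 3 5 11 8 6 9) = [7, 4, 8, 2, 0, 9, 5, 11, 6, 1, 10, 3] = (0 7 11 3 2 8 6 5 9 1 4)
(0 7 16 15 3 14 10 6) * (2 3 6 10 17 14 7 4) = (0 4 2 3 7 16 15 6)(14 17) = [4, 1, 3, 7, 2, 5, 0, 16, 8, 9, 10, 11, 12, 13, 17, 6, 15, 14]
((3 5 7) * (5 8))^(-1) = (3 7 5 8)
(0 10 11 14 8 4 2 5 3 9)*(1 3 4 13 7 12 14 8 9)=[10, 3, 5, 1, 2, 4, 6, 12, 13, 0, 11, 8, 14, 7, 9]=(0 10 11 8 13 7 12 14 9)(1 3)(2 5 4)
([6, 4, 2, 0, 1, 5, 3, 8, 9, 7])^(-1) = [3, 4, 2, 6, 1, 5, 0, 9, 7, 8]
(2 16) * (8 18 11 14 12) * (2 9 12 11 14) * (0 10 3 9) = (0 10 3 9 12 8 18 14 11 2 16) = [10, 1, 16, 9, 4, 5, 6, 7, 18, 12, 3, 2, 8, 13, 11, 15, 0, 17, 14]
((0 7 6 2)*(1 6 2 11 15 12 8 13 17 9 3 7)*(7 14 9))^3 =((0 1 6 11 15 12 8 13 17 7 2)(3 14 9))^3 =(0 11 8 7 1 15 13 2 6 12 17)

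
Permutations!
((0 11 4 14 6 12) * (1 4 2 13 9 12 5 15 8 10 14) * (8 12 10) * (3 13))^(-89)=((0 11 2 3 13 9 10 14 6 5 15 12)(1 4))^(-89)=(0 14 2 5 13 12 10 11 6 3 15 9)(1 4)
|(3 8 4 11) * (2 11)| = 5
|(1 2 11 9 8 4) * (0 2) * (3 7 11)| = |(0 2 3 7 11 9 8 4 1)| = 9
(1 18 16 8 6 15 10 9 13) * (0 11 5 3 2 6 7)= (0 11 5 3 2 6 15 10 9 13 1 18 16 8 7)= [11, 18, 6, 2, 4, 3, 15, 0, 7, 13, 9, 5, 12, 1, 14, 10, 8, 17, 16]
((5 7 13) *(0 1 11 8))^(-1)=((0 1 11 8)(5 7 13))^(-1)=(0 8 11 1)(5 13 7)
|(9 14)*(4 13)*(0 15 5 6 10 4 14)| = 9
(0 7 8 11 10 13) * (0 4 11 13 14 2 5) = (0 7 8 13 4 11 10 14 2 5) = [7, 1, 5, 3, 11, 0, 6, 8, 13, 9, 14, 10, 12, 4, 2]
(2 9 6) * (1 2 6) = (1 2 9) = [0, 2, 9, 3, 4, 5, 6, 7, 8, 1]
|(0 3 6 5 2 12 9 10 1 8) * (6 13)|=11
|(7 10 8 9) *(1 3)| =|(1 3)(7 10 8 9)| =4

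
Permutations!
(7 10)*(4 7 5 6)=(4 7 10 5 6)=[0, 1, 2, 3, 7, 6, 4, 10, 8, 9, 5]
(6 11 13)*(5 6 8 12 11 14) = (5 6 14)(8 12 11 13) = [0, 1, 2, 3, 4, 6, 14, 7, 12, 9, 10, 13, 11, 8, 5]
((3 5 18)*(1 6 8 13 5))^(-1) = (1 3 18 5 13 8 6)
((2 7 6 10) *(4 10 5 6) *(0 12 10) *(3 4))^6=(0 4 3 7 2 10 12)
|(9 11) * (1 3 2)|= |(1 3 2)(9 11)|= 6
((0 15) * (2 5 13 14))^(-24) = ((0 15)(2 5 13 14))^(-24) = (15)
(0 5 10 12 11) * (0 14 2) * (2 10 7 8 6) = (0 5 7 8 6 2)(10 12 11 14) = [5, 1, 0, 3, 4, 7, 2, 8, 6, 9, 12, 14, 11, 13, 10]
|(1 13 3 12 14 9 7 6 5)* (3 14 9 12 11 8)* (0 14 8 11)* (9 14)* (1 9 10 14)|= 8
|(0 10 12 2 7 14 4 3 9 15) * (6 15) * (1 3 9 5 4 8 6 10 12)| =|(0 12 2 7 14 8 6 15)(1 3 5 4 9 10)| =24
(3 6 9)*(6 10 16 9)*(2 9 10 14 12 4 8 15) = (2 9 3 14 12 4 8 15)(10 16) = [0, 1, 9, 14, 8, 5, 6, 7, 15, 3, 16, 11, 4, 13, 12, 2, 10]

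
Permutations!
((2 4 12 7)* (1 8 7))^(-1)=(1 12 4 2 7 8)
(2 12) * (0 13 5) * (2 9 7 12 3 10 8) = (0 13 5)(2 3 10 8)(7 12 9) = [13, 1, 3, 10, 4, 0, 6, 12, 2, 7, 8, 11, 9, 5]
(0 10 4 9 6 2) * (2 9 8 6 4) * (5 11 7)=(0 10 2)(4 8 6 9)(5 11 7)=[10, 1, 0, 3, 8, 11, 9, 5, 6, 4, 2, 7]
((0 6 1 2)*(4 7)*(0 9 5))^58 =(0 9 1)(2 6 5)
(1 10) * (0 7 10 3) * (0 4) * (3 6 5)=(0 7 10 1 6 5 3 4)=[7, 6, 2, 4, 0, 3, 5, 10, 8, 9, 1]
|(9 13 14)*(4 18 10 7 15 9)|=8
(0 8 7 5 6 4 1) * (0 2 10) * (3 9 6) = (0 8 7 5 3 9 6 4 1 2 10) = [8, 2, 10, 9, 1, 3, 4, 5, 7, 6, 0]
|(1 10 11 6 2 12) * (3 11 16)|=|(1 10 16 3 11 6 2 12)|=8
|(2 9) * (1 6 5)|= 6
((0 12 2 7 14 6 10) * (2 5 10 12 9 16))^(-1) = (0 10 5 12 6 14 7 2 16 9)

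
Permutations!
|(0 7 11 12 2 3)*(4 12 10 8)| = |(0 7 11 10 8 4 12 2 3)| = 9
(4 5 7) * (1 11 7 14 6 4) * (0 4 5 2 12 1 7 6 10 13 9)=[4, 11, 12, 3, 2, 14, 5, 7, 8, 0, 13, 6, 1, 9, 10]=(0 4 2 12 1 11 6 5 14 10 13 9)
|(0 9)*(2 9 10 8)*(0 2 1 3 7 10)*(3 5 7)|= 10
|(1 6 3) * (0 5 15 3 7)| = |(0 5 15 3 1 6 7)| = 7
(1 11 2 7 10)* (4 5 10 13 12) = (1 11 2 7 13 12 4 5 10) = [0, 11, 7, 3, 5, 10, 6, 13, 8, 9, 1, 2, 4, 12]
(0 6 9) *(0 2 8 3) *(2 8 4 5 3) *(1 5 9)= (0 6 1 5 3)(2 4 9 8)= [6, 5, 4, 0, 9, 3, 1, 7, 2, 8]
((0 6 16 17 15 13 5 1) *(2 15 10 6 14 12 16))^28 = (0 17 15)(1 16 2)(5 12 6)(10 13 14)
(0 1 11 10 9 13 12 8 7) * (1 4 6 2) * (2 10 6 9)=(0 4 9 13 12 8 7)(1 11 6 10 2)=[4, 11, 1, 3, 9, 5, 10, 0, 7, 13, 2, 6, 8, 12]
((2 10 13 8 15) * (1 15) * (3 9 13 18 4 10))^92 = ((1 15 2 3 9 13 8)(4 10 18))^92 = (1 15 2 3 9 13 8)(4 18 10)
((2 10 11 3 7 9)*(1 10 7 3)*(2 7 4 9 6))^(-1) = (1 11 10)(2 6 7 9 4)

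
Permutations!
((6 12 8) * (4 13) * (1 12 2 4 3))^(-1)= ((1 12 8 6 2 4 13 3))^(-1)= (1 3 13 4 2 6 8 12)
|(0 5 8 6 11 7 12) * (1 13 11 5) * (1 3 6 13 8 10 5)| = 18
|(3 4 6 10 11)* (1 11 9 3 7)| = 15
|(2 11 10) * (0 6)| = |(0 6)(2 11 10)| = 6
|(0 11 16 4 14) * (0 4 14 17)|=6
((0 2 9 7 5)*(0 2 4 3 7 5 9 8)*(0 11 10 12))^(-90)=(0 10 8 5 7 4 12 11 2 9 3)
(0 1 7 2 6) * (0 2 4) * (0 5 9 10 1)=(1 7 4 5 9 10)(2 6)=[0, 7, 6, 3, 5, 9, 2, 4, 8, 10, 1]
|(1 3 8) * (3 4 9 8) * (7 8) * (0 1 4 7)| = 6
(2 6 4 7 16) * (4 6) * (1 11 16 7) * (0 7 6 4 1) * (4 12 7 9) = (0 9 4)(1 11 16 2)(6 12 7) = [9, 11, 1, 3, 0, 5, 12, 6, 8, 4, 10, 16, 7, 13, 14, 15, 2]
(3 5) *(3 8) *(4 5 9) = (3 9 4 5 8) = [0, 1, 2, 9, 5, 8, 6, 7, 3, 4]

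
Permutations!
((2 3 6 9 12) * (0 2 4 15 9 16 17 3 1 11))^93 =((0 2 1 11)(3 6 16 17)(4 15 9 12))^93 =(0 2 1 11)(3 6 16 17)(4 15 9 12)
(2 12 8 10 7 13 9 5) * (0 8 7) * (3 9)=(0 8 10)(2 12 7 13 3 9 5)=[8, 1, 12, 9, 4, 2, 6, 13, 10, 5, 0, 11, 7, 3]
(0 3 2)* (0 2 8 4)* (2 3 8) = (0 8 4)(2 3) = [8, 1, 3, 2, 0, 5, 6, 7, 4]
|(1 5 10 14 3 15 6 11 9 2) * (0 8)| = 10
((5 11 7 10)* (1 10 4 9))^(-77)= (11)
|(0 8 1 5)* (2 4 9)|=|(0 8 1 5)(2 4 9)|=12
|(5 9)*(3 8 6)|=6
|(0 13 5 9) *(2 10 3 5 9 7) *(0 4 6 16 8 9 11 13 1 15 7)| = |(0 1 15 7 2 10 3 5)(4 6 16 8 9)(11 13)| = 40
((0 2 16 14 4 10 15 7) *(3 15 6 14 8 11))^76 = (0 11)(2 3)(7 8)(15 16)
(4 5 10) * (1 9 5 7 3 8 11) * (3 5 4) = (1 9 4 7 5 10 3 8 11) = [0, 9, 2, 8, 7, 10, 6, 5, 11, 4, 3, 1]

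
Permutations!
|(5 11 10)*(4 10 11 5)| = |(11)(4 10)| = 2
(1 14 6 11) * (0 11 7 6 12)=(0 11 1 14 12)(6 7)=[11, 14, 2, 3, 4, 5, 7, 6, 8, 9, 10, 1, 0, 13, 12]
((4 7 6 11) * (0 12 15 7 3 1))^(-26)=(0 12 15 7 6 11 4 3 1)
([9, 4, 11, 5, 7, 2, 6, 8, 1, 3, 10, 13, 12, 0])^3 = [5, 8, 0, 11, 1, 13, 6, 4, 7, 2, 10, 9, 12, 3]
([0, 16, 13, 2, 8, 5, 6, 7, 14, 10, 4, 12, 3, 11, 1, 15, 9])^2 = (1 9 4 14 16 10 8)(2 11 3 13 12)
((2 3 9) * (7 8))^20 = ((2 3 9)(7 8))^20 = (2 9 3)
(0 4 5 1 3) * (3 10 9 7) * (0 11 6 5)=(0 4)(1 10 9 7 3 11 6 5)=[4, 10, 2, 11, 0, 1, 5, 3, 8, 7, 9, 6]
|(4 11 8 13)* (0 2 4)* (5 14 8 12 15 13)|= |(0 2 4 11 12 15 13)(5 14 8)|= 21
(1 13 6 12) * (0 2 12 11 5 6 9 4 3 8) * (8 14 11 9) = (0 2 12 1 13 8)(3 14 11 5 6 9 4) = [2, 13, 12, 14, 3, 6, 9, 7, 0, 4, 10, 5, 1, 8, 11]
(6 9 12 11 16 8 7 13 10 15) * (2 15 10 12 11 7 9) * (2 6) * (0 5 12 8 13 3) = (0 5 12 7 3)(2 15)(8 9 11 16 13) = [5, 1, 15, 0, 4, 12, 6, 3, 9, 11, 10, 16, 7, 8, 14, 2, 13]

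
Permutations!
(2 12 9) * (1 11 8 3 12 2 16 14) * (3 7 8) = (1 11 3 12 9 16 14)(7 8) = [0, 11, 2, 12, 4, 5, 6, 8, 7, 16, 10, 3, 9, 13, 1, 15, 14]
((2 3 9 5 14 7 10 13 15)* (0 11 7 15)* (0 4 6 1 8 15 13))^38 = ((0 11 7 10)(1 8 15 2 3 9 5 14 13 4 6))^38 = (0 7)(1 9 6 3 4 2 13 15 14 8 5)(10 11)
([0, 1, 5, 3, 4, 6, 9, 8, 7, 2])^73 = (2 5 6 9)(7 8)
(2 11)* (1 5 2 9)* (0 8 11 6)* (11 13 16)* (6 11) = [8, 5, 11, 3, 4, 2, 0, 7, 13, 1, 10, 9, 12, 16, 14, 15, 6] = (0 8 13 16 6)(1 5 2 11 9)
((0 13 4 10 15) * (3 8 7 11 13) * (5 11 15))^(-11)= ((0 3 8 7 15)(4 10 5 11 13))^(-11)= (0 15 7 8 3)(4 13 11 5 10)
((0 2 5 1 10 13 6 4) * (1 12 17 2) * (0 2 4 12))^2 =((0 1 10 13 6 12 17 4 2 5))^2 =(0 10 6 17 2)(1 13 12 4 5)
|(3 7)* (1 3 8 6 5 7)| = |(1 3)(5 7 8 6)| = 4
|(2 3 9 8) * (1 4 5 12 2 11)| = |(1 4 5 12 2 3 9 8 11)| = 9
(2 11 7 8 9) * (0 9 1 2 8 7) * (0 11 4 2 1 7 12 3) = (0 9 8 7 12 3)(2 4) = [9, 1, 4, 0, 2, 5, 6, 12, 7, 8, 10, 11, 3]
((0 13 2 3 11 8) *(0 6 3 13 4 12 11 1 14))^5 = ((0 4 12 11 8 6 3 1 14)(2 13))^5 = (0 6 4 3 12 1 11 14 8)(2 13)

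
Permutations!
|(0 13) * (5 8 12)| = |(0 13)(5 8 12)| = 6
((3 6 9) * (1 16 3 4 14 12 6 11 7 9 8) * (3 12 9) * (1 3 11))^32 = ((1 16 12 6 8 3)(4 14 9)(7 11))^32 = (1 12 8)(3 16 6)(4 9 14)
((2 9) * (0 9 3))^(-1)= (0 3 2 9)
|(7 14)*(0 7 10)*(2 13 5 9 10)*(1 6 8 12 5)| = 12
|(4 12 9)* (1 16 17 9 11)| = 7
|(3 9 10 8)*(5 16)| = |(3 9 10 8)(5 16)| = 4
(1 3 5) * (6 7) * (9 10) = (1 3 5)(6 7)(9 10) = [0, 3, 2, 5, 4, 1, 7, 6, 8, 10, 9]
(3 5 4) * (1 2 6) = [0, 2, 6, 5, 3, 4, 1] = (1 2 6)(3 5 4)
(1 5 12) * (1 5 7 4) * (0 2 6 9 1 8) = (0 2 6 9 1 7 4 8)(5 12) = [2, 7, 6, 3, 8, 12, 9, 4, 0, 1, 10, 11, 5]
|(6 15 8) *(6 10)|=4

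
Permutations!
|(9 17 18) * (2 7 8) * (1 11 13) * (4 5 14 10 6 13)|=24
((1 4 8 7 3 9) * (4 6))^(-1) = (1 9 3 7 8 4 6) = ((1 6 4 8 7 3 9))^(-1)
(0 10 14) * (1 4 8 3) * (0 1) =(0 10 14 1 4 8 3) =[10, 4, 2, 0, 8, 5, 6, 7, 3, 9, 14, 11, 12, 13, 1]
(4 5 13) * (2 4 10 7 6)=[0, 1, 4, 3, 5, 13, 2, 6, 8, 9, 7, 11, 12, 10]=(2 4 5 13 10 7 6)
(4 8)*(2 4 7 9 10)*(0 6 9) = (0 6 9 10 2 4 8 7) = [6, 1, 4, 3, 8, 5, 9, 0, 7, 10, 2]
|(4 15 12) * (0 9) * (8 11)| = |(0 9)(4 15 12)(8 11)| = 6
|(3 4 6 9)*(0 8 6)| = 6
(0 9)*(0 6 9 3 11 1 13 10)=(0 3 11 1 13 10)(6 9)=[3, 13, 2, 11, 4, 5, 9, 7, 8, 6, 0, 1, 12, 10]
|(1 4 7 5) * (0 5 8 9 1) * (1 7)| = 6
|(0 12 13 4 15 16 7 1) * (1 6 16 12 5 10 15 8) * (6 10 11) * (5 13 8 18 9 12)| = |(0 13 4 18 9 12 8 1)(5 11 6 16 7 10 15)| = 56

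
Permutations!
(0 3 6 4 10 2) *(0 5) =(0 3 6 4 10 2 5) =[3, 1, 5, 6, 10, 0, 4, 7, 8, 9, 2]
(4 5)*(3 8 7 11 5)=[0, 1, 2, 8, 3, 4, 6, 11, 7, 9, 10, 5]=(3 8 7 11 5 4)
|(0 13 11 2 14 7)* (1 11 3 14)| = 15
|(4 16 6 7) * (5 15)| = |(4 16 6 7)(5 15)| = 4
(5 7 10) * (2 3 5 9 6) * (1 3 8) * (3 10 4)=[0, 10, 8, 5, 3, 7, 2, 4, 1, 6, 9]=(1 10 9 6 2 8)(3 5 7 4)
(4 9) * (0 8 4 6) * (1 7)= [8, 7, 2, 3, 9, 5, 0, 1, 4, 6]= (0 8 4 9 6)(1 7)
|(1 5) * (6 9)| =|(1 5)(6 9)| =2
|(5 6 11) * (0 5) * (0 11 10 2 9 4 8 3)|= |(11)(0 5 6 10 2 9 4 8 3)|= 9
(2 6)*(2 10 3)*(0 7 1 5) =[7, 5, 6, 2, 4, 0, 10, 1, 8, 9, 3] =(0 7 1 5)(2 6 10 3)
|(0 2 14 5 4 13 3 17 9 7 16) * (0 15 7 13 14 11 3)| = |(0 2 11 3 17 9 13)(4 14 5)(7 16 15)| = 21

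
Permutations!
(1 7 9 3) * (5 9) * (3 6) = (1 7 5 9 6 3) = [0, 7, 2, 1, 4, 9, 3, 5, 8, 6]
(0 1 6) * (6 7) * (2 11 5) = (0 1 7 6)(2 11 5) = [1, 7, 11, 3, 4, 2, 0, 6, 8, 9, 10, 5]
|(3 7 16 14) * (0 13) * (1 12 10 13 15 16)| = 10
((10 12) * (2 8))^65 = ((2 8)(10 12))^65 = (2 8)(10 12)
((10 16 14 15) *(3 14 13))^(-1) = ((3 14 15 10 16 13))^(-1) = (3 13 16 10 15 14)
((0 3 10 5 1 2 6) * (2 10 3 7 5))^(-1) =(0 6 2 10 1 5 7) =((0 7 5 1 10 2 6))^(-1)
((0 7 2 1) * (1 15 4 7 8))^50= ((0 8 1)(2 15 4 7))^50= (0 1 8)(2 4)(7 15)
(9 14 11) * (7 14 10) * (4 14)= [0, 1, 2, 3, 14, 5, 6, 4, 8, 10, 7, 9, 12, 13, 11]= (4 14 11 9 10 7)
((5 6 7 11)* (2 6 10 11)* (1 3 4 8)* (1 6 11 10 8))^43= ((1 3 4)(2 11 5 8 6 7))^43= (1 3 4)(2 11 5 8 6 7)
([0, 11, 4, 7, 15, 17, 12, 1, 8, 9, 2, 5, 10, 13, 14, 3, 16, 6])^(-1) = [0, 7, 10, 15, 2, 11, 17, 3, 8, 9, 12, 1, 6, 13, 14, 4, 16, 5]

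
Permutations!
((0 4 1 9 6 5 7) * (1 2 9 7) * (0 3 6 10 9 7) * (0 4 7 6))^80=(10)(0 3 7)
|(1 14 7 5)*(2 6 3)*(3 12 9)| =|(1 14 7 5)(2 6 12 9 3)| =20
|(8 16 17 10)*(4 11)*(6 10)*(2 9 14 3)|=|(2 9 14 3)(4 11)(6 10 8 16 17)|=20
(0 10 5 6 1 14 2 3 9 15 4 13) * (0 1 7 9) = [10, 14, 3, 0, 13, 6, 7, 9, 8, 15, 5, 11, 12, 1, 2, 4] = (0 10 5 6 7 9 15 4 13 1 14 2 3)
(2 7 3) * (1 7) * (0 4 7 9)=(0 4 7 3 2 1 9)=[4, 9, 1, 2, 7, 5, 6, 3, 8, 0]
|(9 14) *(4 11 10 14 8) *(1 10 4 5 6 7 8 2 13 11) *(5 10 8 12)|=36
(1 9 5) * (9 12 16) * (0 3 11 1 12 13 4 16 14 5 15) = [3, 13, 2, 11, 16, 12, 6, 7, 8, 15, 10, 1, 14, 4, 5, 0, 9] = (0 3 11 1 13 4 16 9 15)(5 12 14)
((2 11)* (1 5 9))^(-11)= ((1 5 9)(2 11))^(-11)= (1 5 9)(2 11)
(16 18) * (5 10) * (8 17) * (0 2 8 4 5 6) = [2, 1, 8, 3, 5, 10, 0, 7, 17, 9, 6, 11, 12, 13, 14, 15, 18, 4, 16] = (0 2 8 17 4 5 10 6)(16 18)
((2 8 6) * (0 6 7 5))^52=((0 6 2 8 7 5))^52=(0 7 2)(5 8 6)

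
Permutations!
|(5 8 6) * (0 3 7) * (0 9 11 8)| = 8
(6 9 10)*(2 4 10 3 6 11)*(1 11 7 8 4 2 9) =(1 11 9 3 6)(4 10 7 8) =[0, 11, 2, 6, 10, 5, 1, 8, 4, 3, 7, 9]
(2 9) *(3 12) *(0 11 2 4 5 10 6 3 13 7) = (0 11 2 9 4 5 10 6 3 12 13 7) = [11, 1, 9, 12, 5, 10, 3, 0, 8, 4, 6, 2, 13, 7]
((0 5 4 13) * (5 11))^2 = (0 5 13 11 4)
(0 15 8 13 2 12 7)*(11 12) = [15, 1, 11, 3, 4, 5, 6, 0, 13, 9, 10, 12, 7, 2, 14, 8] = (0 15 8 13 2 11 12 7)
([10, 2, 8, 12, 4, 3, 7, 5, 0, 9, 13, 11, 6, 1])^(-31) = (0 8 2 1 13 10)(3 5 7 6 12)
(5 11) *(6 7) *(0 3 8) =(0 3 8)(5 11)(6 7) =[3, 1, 2, 8, 4, 11, 7, 6, 0, 9, 10, 5]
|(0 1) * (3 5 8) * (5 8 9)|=2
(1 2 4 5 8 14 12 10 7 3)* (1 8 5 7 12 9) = [0, 2, 4, 8, 7, 5, 6, 3, 14, 1, 12, 11, 10, 13, 9] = (1 2 4 7 3 8 14 9)(10 12)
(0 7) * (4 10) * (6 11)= [7, 1, 2, 3, 10, 5, 11, 0, 8, 9, 4, 6]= (0 7)(4 10)(6 11)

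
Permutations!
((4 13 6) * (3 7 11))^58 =(3 7 11)(4 13 6)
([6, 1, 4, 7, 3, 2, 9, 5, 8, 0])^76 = (0 6 9)(2 4 3 7 5)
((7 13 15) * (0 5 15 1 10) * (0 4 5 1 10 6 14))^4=(4 13 15)(5 10 7)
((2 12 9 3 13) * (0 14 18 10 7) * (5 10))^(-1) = (0 7 10 5 18 14)(2 13 3 9 12) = ((0 14 18 5 10 7)(2 12 9 3 13))^(-1)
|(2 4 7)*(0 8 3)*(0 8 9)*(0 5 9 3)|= |(0 3 8)(2 4 7)(5 9)|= 6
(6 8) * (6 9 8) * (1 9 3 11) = [0, 9, 2, 11, 4, 5, 6, 7, 3, 8, 10, 1] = (1 9 8 3 11)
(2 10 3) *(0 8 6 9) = (0 8 6 9)(2 10 3) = [8, 1, 10, 2, 4, 5, 9, 7, 6, 0, 3]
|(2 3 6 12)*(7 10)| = 4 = |(2 3 6 12)(7 10)|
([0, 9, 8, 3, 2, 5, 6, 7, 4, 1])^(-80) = (9)(2 8 4)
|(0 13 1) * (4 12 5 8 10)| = 15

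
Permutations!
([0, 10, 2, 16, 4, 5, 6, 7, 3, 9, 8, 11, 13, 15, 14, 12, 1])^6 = (1 10 8 3 16)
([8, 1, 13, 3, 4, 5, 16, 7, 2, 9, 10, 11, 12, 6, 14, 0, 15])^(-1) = [15, 1, 8, 3, 4, 5, 13, 7, 0, 9, 10, 11, 12, 2, 14, 16, 6]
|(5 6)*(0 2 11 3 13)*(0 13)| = 4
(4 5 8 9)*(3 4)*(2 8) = (2 8 9 3 4 5) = [0, 1, 8, 4, 5, 2, 6, 7, 9, 3]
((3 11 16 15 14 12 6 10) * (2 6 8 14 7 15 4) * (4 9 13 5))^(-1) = (2 4 5 13 9 16 11 3 10 6)(7 15)(8 12 14)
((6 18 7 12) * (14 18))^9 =(6 12 7 18 14)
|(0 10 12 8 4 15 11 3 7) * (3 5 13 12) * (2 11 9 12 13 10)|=35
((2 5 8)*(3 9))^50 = (9)(2 8 5)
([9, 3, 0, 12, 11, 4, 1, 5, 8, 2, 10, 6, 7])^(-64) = (12)(0 2 9)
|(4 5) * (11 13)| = 2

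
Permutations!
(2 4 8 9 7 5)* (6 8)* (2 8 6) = (2 4)(5 8 9 7) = [0, 1, 4, 3, 2, 8, 6, 5, 9, 7]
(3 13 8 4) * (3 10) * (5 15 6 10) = [0, 1, 2, 13, 5, 15, 10, 7, 4, 9, 3, 11, 12, 8, 14, 6] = (3 13 8 4 5 15 6 10)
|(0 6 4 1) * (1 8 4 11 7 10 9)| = 14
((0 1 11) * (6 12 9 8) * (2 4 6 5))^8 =(0 11 1)(2 4 6 12 9 8 5)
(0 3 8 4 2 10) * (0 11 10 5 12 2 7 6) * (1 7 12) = [3, 7, 5, 8, 12, 1, 0, 6, 4, 9, 11, 10, 2] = (0 3 8 4 12 2 5 1 7 6)(10 11)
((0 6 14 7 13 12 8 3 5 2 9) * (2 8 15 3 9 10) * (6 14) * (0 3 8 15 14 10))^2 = ((0 10 2)(3 5 15 8 9)(7 13 12 14))^2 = (0 2 10)(3 15 9 5 8)(7 12)(13 14)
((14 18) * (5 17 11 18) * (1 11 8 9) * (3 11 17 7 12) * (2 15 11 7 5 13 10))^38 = ((1 17 8 9)(2 15 11 18 14 13 10)(3 7 12))^38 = (1 8)(2 18 10 11 13 15 14)(3 12 7)(9 17)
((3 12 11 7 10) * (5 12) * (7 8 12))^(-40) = ((3 5 7 10)(8 12 11))^(-40) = (8 11 12)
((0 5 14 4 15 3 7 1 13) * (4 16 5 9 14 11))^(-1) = (0 13 1 7 3 15 4 11 5 16 14 9)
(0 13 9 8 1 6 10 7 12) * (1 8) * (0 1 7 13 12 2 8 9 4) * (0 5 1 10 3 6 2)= [12, 2, 8, 6, 5, 1, 3, 0, 9, 7, 13, 11, 10, 4]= (0 12 10 13 4 5 1 2 8 9 7)(3 6)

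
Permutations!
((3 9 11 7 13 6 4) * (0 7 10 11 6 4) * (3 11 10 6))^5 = (0 6 11 4 13 7)(3 9)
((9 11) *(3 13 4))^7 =((3 13 4)(9 11))^7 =(3 13 4)(9 11)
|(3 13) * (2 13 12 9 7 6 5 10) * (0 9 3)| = |(0 9 7 6 5 10 2 13)(3 12)| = 8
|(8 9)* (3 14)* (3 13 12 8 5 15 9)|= |(3 14 13 12 8)(5 15 9)|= 15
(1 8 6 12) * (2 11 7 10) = (1 8 6 12)(2 11 7 10) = [0, 8, 11, 3, 4, 5, 12, 10, 6, 9, 2, 7, 1]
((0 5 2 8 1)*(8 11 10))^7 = (11)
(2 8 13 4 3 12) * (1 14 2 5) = (1 14 2 8 13 4 3 12 5) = [0, 14, 8, 12, 3, 1, 6, 7, 13, 9, 10, 11, 5, 4, 2]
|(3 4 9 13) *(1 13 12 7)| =|(1 13 3 4 9 12 7)| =7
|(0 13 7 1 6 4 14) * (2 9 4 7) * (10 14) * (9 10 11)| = |(0 13 2 10 14)(1 6 7)(4 11 9)| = 15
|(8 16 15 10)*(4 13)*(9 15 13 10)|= 10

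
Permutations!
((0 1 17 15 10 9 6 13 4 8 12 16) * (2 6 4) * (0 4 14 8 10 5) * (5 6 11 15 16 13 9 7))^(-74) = (0 7 4 17)(1 5 10 16)(2 12 14 6 11 13 8 9 15)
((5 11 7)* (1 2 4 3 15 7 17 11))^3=(1 3 5 4 7 2 15)(11 17)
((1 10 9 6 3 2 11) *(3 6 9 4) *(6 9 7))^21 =(1 3)(2 10)(4 11)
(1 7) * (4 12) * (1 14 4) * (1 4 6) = (1 7 14 6)(4 12) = [0, 7, 2, 3, 12, 5, 1, 14, 8, 9, 10, 11, 4, 13, 6]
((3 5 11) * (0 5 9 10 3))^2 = ((0 5 11)(3 9 10))^2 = (0 11 5)(3 10 9)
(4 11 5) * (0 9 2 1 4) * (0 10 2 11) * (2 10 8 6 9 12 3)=(0 12 3 2 1 4)(5 8 6 9 11)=[12, 4, 1, 2, 0, 8, 9, 7, 6, 11, 10, 5, 3]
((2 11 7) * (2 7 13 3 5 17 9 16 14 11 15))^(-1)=(2 15)(3 13 11 14 16 9 17 5)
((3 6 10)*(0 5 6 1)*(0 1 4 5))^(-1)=(3 10 6 5 4)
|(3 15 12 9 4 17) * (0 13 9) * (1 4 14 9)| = |(0 13 1 4 17 3 15 12)(9 14)| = 8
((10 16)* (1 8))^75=(1 8)(10 16)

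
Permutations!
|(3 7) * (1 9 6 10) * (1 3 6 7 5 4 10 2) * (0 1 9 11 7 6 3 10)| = |(0 1 11 7 3 5 4)(2 9 6)| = 21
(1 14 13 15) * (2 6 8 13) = (1 14 2 6 8 13 15) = [0, 14, 6, 3, 4, 5, 8, 7, 13, 9, 10, 11, 12, 15, 2, 1]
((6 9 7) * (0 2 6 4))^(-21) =(0 9)(2 7)(4 6)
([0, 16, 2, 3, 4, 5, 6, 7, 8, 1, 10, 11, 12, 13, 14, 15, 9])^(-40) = (1 9 16)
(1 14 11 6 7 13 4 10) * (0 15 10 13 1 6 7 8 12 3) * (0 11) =[15, 14, 2, 11, 13, 5, 8, 1, 12, 9, 6, 7, 3, 4, 0, 10] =(0 15 10 6 8 12 3 11 7 1 14)(4 13)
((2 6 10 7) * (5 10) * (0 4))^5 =((0 4)(2 6 5 10 7))^5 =(10)(0 4)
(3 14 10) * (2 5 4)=(2 5 4)(3 14 10)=[0, 1, 5, 14, 2, 4, 6, 7, 8, 9, 3, 11, 12, 13, 10]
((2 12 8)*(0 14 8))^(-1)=((0 14 8 2 12))^(-1)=(0 12 2 8 14)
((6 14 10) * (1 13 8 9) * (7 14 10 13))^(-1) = ((1 7 14 13 8 9)(6 10))^(-1) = (1 9 8 13 14 7)(6 10)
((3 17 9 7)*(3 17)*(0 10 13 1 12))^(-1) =(0 12 1 13 10)(7 9 17)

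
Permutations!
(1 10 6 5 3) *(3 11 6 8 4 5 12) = [0, 10, 2, 1, 5, 11, 12, 7, 4, 9, 8, 6, 3] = (1 10 8 4 5 11 6 12 3)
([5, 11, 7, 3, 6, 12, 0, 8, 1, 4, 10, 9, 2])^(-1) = (0 6 4 9 11 1 8 7 2 12 5)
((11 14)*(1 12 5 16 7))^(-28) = ((1 12 5 16 7)(11 14))^(-28) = (1 5 7 12 16)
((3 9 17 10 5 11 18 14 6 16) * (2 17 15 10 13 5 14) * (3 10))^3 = (2 5)(6 14 10 16)(11 17)(13 18) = ((2 17 13 5 11 18)(3 9 15)(6 16 10 14))^3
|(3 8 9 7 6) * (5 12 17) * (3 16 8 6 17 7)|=20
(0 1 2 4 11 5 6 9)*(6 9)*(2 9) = (0 1 9)(2 4 11 5) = [1, 9, 4, 3, 11, 2, 6, 7, 8, 0, 10, 5]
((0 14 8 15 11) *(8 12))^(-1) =(0 11 15 8 12 14)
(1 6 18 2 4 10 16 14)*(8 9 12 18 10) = (1 6 10 16 14)(2 4 8 9 12 18) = [0, 6, 4, 3, 8, 5, 10, 7, 9, 12, 16, 11, 18, 13, 1, 15, 14, 17, 2]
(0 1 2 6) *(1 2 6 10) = (0 2 10 1 6) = [2, 6, 10, 3, 4, 5, 0, 7, 8, 9, 1]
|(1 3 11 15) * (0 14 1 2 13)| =|(0 14 1 3 11 15 2 13)| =8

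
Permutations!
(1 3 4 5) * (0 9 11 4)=(0 9 11 4 5 1 3)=[9, 3, 2, 0, 5, 1, 6, 7, 8, 11, 10, 4]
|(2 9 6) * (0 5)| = |(0 5)(2 9 6)| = 6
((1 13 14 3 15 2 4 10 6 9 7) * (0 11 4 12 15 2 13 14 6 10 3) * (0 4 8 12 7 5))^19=((0 11 8 12 15 13 6 9 5)(1 14 4 3 2 7))^19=(0 11 8 12 15 13 6 9 5)(1 14 4 3 2 7)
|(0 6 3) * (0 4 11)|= |(0 6 3 4 11)|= 5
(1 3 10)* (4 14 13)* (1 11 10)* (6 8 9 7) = (1 3)(4 14 13)(6 8 9 7)(10 11) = [0, 3, 2, 1, 14, 5, 8, 6, 9, 7, 11, 10, 12, 4, 13]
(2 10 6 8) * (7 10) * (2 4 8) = [0, 1, 7, 3, 8, 5, 2, 10, 4, 9, 6] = (2 7 10 6)(4 8)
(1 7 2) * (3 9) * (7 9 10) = (1 9 3 10 7 2) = [0, 9, 1, 10, 4, 5, 6, 2, 8, 3, 7]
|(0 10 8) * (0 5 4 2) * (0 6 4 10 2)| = 12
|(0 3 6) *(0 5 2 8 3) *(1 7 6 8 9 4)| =|(1 7 6 5 2 9 4)(3 8)| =14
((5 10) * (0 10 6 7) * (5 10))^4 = (10)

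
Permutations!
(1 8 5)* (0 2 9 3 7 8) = (0 2 9 3 7 8 5 1) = [2, 0, 9, 7, 4, 1, 6, 8, 5, 3]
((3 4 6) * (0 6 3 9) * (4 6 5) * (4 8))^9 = (0 8 3 9 5 4 6)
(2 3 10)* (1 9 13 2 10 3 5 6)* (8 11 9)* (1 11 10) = [0, 8, 5, 3, 4, 6, 11, 7, 10, 13, 1, 9, 12, 2] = (1 8 10)(2 5 6 11 9 13)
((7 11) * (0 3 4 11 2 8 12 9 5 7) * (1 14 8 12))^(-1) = (0 11 4 3)(1 8 14)(2 7 5 9 12)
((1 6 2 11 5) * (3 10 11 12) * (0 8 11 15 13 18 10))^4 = (18)(0 1 3 5 12 11 2 8 6)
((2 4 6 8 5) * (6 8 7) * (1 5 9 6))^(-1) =(1 7 6 9 8 4 2 5)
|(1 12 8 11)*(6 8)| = |(1 12 6 8 11)| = 5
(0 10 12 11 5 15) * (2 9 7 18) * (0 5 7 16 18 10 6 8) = [6, 1, 9, 3, 4, 15, 8, 10, 0, 16, 12, 7, 11, 13, 14, 5, 18, 17, 2] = (0 6 8)(2 9 16 18)(5 15)(7 10 12 11)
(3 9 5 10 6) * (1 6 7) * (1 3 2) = (1 6 2)(3 9 5 10 7) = [0, 6, 1, 9, 4, 10, 2, 3, 8, 5, 7]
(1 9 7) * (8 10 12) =(1 9 7)(8 10 12) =[0, 9, 2, 3, 4, 5, 6, 1, 10, 7, 12, 11, 8]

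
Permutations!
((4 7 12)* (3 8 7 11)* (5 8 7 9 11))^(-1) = (3 11 9 8 5 4 12 7)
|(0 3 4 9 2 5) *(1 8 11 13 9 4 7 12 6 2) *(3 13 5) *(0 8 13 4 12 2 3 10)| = 24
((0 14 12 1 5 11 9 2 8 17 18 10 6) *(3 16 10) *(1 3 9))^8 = (0 14 12 3 16 10 6)(1 11 5)(2 18 8 9 17)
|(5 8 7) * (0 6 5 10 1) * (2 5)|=|(0 6 2 5 8 7 10 1)|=8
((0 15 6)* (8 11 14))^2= (0 6 15)(8 14 11)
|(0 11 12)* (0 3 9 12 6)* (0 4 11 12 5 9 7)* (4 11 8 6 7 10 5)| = 11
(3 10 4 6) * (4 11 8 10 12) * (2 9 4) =(2 9 4 6 3 12)(8 10 11) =[0, 1, 9, 12, 6, 5, 3, 7, 10, 4, 11, 8, 2]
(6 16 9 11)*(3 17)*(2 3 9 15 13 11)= (2 3 17 9)(6 16 15 13 11)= [0, 1, 3, 17, 4, 5, 16, 7, 8, 2, 10, 6, 12, 11, 14, 13, 15, 9]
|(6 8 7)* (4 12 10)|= 3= |(4 12 10)(6 8 7)|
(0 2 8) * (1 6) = [2, 6, 8, 3, 4, 5, 1, 7, 0] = (0 2 8)(1 6)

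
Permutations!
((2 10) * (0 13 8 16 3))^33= ((0 13 8 16 3)(2 10))^33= (0 16 13 3 8)(2 10)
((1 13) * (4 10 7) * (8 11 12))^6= (13)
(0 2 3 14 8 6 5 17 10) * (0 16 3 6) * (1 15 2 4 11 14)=(0 4 11 14 8)(1 15 2 6 5 17 10 16 3)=[4, 15, 6, 1, 11, 17, 5, 7, 0, 9, 16, 14, 12, 13, 8, 2, 3, 10]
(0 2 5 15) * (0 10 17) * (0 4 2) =(2 5 15 10 17 4) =[0, 1, 5, 3, 2, 15, 6, 7, 8, 9, 17, 11, 12, 13, 14, 10, 16, 4]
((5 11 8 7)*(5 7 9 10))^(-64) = (5 11 8 9 10)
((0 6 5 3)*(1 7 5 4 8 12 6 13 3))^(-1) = ((0 13 3)(1 7 5)(4 8 12 6))^(-1) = (0 3 13)(1 5 7)(4 6 12 8)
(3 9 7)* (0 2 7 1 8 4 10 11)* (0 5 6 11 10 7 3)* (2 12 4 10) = (0 12 4 7)(1 8 10 2 3 9)(5 6 11) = [12, 8, 3, 9, 7, 6, 11, 0, 10, 1, 2, 5, 4]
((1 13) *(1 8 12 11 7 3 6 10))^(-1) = ((1 13 8 12 11 7 3 6 10))^(-1) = (1 10 6 3 7 11 12 8 13)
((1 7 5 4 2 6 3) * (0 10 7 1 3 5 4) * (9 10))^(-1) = (0 5 6 2 4 7 10 9)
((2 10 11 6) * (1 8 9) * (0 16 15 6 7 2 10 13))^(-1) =((0 16 15 6 10 11 7 2 13)(1 8 9))^(-1) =(0 13 2 7 11 10 6 15 16)(1 9 8)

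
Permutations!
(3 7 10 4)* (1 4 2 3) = (1 4)(2 3 7 10) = [0, 4, 3, 7, 1, 5, 6, 10, 8, 9, 2]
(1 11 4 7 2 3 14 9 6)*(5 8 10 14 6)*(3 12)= (1 11 4 7 2 12 3 6)(5 8 10 14 9)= [0, 11, 12, 6, 7, 8, 1, 2, 10, 5, 14, 4, 3, 13, 9]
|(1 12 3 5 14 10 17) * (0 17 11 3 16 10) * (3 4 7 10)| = 8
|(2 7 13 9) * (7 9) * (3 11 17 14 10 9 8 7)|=10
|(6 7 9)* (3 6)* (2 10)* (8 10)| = 12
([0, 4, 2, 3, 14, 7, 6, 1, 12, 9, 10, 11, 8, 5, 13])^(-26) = (1 5 14)(4 7 13)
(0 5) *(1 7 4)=(0 5)(1 7 4)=[5, 7, 2, 3, 1, 0, 6, 4]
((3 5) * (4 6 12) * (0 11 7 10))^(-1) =((0 11 7 10)(3 5)(4 6 12))^(-1) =(0 10 7 11)(3 5)(4 12 6)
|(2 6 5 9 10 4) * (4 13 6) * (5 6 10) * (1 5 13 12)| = 6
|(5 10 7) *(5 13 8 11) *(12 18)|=6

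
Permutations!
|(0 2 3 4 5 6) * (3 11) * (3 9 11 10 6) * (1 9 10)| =21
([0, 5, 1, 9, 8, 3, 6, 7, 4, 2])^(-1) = [0, 2, 9, 5, 8, 1, 6, 7, 4, 3]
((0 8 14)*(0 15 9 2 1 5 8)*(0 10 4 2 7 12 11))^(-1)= (0 11 12 7 9 15 14 8 5 1 2 4 10)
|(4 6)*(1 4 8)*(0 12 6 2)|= |(0 12 6 8 1 4 2)|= 7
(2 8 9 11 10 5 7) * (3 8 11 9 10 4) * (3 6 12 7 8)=(2 11 4 6 12 7)(5 8 10)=[0, 1, 11, 3, 6, 8, 12, 2, 10, 9, 5, 4, 7]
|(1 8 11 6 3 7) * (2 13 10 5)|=12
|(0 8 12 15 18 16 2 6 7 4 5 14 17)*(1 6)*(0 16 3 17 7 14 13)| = 16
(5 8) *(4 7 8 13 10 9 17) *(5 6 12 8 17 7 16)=[0, 1, 2, 3, 16, 13, 12, 17, 6, 7, 9, 11, 8, 10, 14, 15, 5, 4]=(4 16 5 13 10 9 7 17)(6 12 8)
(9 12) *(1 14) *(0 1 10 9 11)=[1, 14, 2, 3, 4, 5, 6, 7, 8, 12, 9, 0, 11, 13, 10]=(0 1 14 10 9 12 11)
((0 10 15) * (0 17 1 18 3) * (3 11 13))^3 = (0 17 11)(1 13 10)(3 15 18)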